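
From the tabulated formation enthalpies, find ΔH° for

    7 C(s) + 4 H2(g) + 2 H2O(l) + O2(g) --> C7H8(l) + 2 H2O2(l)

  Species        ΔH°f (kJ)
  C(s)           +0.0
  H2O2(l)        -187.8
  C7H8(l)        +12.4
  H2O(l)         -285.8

ΔH°rxn = Σ nΔHf°(products) − Σ nΔHf°(reactants).
Products: 1·(+12.4) + 2·(-187.8) = -363.2
Reactants: 7·(+0.0) + 4·(+0.0) + 2·(-285.8) + 1·(+0.0) = -571.6
ΔH° = (-363.2) − (-571.6) = 208.4 kJ

ΔH° = 208.4 kJ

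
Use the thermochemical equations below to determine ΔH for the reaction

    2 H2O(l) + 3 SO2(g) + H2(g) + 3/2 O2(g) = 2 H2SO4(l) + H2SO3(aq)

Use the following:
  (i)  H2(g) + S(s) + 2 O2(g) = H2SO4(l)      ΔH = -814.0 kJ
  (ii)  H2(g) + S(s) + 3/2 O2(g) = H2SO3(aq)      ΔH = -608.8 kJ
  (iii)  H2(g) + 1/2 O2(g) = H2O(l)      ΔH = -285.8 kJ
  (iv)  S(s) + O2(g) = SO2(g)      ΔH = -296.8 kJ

(i) × 2: (2)·(-814.0) = -1628.0 kJ
(ii) as written: -608.8 kJ
(iii) reversed and × 2: (-2)·(-285.8) = +571.6 kJ
(iv) reversed and × 3: (-3)·(-296.8) = +890.4 kJ
By Hess's law, ΔH = (-1628.0) + (-608.8) + (+571.6) + (+890.4) = -774.8 kJ

ΔH = -774.8 kJ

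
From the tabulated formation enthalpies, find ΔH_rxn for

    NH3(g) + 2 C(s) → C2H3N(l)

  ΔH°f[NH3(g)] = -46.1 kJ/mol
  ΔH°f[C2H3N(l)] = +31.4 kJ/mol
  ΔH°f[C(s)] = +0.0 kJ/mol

Products: 1·(+31.4) = +31.4
Reactants: 1·(-46.1) + 2·(+0.0) = -46.1
ΔH_rxn = (+31.4) − (-46.1) = 77.5 kJ/mol

ΔH_rxn = 77.5 kJ/mol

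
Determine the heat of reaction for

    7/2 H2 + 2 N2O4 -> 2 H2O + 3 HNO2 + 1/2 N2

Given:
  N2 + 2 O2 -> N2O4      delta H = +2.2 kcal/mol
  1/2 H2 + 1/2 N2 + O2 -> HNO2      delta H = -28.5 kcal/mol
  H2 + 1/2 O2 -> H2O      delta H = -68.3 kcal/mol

delta H = -226.5 kcal/mol

equation 1 reversed and × 2: (-2)·(+2.2) = -4.4 kcal/mol
equation 2 × 3: (3)·(-28.5) = -85.5 kcal/mol
equation 3 × 2: (2)·(-68.3) = -136.6 kcal/mol
Since enthalpy is a state function, delta H = (-2)·(+2.2) + (3)·(-28.5) + (2)·(-68.3) = -226.5 kcal/mol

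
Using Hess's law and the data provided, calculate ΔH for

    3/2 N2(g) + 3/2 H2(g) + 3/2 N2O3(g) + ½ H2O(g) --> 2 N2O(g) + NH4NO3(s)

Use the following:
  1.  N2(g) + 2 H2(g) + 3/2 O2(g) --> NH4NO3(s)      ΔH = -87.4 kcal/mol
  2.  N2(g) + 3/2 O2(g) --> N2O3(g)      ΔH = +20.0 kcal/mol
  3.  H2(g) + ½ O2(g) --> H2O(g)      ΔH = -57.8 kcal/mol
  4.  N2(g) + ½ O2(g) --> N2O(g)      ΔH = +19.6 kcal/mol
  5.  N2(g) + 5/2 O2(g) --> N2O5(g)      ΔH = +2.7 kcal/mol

ΔH = -49.3 kcal/mol

eq. 1 as written: -87.4 kcal/mol
eq. 2 reversed and × 3/2: (-3/2)·(+20.0) = -30.0 kcal/mol
eq. 3 reversed and × 1/2: (-1/2)·(-57.8) = +28.9 kcal/mol
eq. 4 × 2: (2)·(+19.6) = +39.2 kcal/mol
eq. 5: not needed.
ΔH = (1)·(-87.4) + (-3/2)·(+20.0) + (-1/2)·(-57.8) + (2)·(+19.6) = -49.3 kcal/mol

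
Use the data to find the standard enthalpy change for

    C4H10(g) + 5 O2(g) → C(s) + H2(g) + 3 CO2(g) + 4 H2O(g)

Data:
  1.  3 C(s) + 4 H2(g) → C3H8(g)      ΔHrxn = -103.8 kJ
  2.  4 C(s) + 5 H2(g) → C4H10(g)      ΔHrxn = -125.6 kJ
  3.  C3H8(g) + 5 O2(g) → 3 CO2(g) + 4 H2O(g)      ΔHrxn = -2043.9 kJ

ΔHrxn = -2022.1 kJ

eq. 1 as written: -103.8 kJ
eq. 2 reversed (C4H10(g) must end up as a reactant): +125.6 kJ
eq. 3 as written (CO2(g) already on the product side): -2043.9 kJ
ΔHrxn = (-103.8) + (+125.6) + (-2043.9) = -2022.1 kJ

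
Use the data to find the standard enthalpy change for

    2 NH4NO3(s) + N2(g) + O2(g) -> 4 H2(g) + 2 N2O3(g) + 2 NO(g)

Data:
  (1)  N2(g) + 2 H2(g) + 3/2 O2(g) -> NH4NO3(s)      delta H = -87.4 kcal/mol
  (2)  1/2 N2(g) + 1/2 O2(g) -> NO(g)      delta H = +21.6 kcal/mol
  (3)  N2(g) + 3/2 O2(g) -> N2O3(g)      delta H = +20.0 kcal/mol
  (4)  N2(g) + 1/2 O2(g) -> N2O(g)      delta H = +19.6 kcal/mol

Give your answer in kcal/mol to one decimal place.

delta H = 258.0 kcal/mol

(1) reversed and × 2: (-2)·(-87.4) = +174.8 kcal/mol
(2) × 2: (2)·(+21.6) = +43.2 kcal/mol
(3) × 2: (2)·(+20.0) = +40.0 kcal/mol
(4): not needed.
delta H = (-2)·(-87.4) + (2)·(+21.6) + (2)·(+20.0) = 258.0 kcal/mol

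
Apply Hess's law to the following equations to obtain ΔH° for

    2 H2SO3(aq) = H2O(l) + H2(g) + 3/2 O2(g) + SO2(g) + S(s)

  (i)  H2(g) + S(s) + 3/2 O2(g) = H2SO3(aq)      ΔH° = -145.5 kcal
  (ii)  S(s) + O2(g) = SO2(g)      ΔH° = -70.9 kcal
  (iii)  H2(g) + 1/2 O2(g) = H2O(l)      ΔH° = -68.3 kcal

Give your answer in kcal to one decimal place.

(i) reversed and × 2: (-2)·(-145.5) = +291.0 kcal
(ii) as written: -70.9 kcal
(iii) as written: -68.3 kcal
ΔH° = (-2)·(-145.5) + (1)·(-70.9) + (1)·(-68.3) = 151.8 kcal

ΔH° = 151.8 kcal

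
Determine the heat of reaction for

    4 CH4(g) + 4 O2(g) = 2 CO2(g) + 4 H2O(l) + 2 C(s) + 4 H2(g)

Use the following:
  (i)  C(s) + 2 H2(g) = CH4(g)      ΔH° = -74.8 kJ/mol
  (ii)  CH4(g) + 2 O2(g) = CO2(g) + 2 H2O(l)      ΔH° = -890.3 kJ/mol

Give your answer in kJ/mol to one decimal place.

ΔH° = -1631.0 kJ/mol

(i) reversed and × 2 (C(s) must end up as a product; ×2 to match 2 C(s) in the target): (-2)·(-74.8) = +149.6 kJ/mol
(ii) × 2 (scale by 2 for the 2 CO2(g)): (2)·(-890.3) = -1780.6 kJ/mol
ΔH° = (+149.6) + (-1780.6) = -1631.0 kJ/mol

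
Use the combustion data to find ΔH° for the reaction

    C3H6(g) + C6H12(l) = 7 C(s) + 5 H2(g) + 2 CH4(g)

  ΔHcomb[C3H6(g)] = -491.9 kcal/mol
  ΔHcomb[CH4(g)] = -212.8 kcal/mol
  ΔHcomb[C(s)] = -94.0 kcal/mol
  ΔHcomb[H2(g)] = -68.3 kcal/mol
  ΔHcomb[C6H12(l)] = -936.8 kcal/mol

With combustion enthalpies, reactants minus products:
= [1·(-491.9) + 1·(-936.8)] − [7·(-94.0) + 5·(-68.3) + 2·(-212.8)]
= -3.6 kcal/mol

ΔH° = -3.6 kcal/mol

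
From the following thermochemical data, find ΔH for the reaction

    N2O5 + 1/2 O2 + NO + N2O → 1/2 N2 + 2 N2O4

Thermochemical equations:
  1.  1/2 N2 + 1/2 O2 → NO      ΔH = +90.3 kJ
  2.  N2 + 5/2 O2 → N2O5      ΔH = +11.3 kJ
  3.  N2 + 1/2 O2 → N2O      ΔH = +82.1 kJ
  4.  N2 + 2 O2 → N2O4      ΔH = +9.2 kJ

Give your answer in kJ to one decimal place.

eq. 1 reversed (NO must end up as a reactant): -90.3 kJ
eq. 2 reversed (N2O5 must end up as a reactant): -11.3 kJ
eq. 3 reversed (N2O must end up as a reactant): -82.1 kJ
eq. 4 × 2 (scale by 2 for the 2 N2O4): (2)·(+9.2) = +18.4 kJ
Combining the equations, ΔH = (-90.3) + (-11.3) + (-82.1) + (+18.4) = -165.3 kJ

ΔH = -165.3 kJ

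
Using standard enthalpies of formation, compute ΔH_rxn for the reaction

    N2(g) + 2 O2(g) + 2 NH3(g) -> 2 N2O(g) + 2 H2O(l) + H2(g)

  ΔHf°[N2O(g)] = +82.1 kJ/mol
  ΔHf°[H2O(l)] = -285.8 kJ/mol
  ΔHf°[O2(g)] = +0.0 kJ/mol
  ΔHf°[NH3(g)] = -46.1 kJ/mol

ΔH_rxn = -315.2 kJ/mol

ΔH°rxn = Σ nΔHf°(products) − Σ nΔHf°(reactants).
Products: 2·(+82.1) + 2·(-285.8) + 1·(+0.0) = -407.4
Reactants: 1·(+0.0) + 2·(+0.0) + 2·(-46.1) = -92.2
ΔH_rxn = (-407.4) − (-92.2) = -315.2 kJ/mol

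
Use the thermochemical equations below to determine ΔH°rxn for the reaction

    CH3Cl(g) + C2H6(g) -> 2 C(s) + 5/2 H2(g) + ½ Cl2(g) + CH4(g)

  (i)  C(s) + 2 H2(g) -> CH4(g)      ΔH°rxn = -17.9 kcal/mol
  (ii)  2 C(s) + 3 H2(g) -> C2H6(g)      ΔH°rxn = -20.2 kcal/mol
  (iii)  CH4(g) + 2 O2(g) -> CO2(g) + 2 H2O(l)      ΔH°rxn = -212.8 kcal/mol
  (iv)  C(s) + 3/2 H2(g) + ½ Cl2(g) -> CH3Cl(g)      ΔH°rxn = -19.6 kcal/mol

(i) as written: -17.9 kcal/mol
(ii) reversed: +20.2 kcal/mol
(iii): not needed.
(iv) reversed: +19.6 kcal/mol
ΔH°rxn = (-17.9) + (+20.2) + (+19.6) = 21.9 kcal/mol

ΔH°rxn = 21.9 kcal/mol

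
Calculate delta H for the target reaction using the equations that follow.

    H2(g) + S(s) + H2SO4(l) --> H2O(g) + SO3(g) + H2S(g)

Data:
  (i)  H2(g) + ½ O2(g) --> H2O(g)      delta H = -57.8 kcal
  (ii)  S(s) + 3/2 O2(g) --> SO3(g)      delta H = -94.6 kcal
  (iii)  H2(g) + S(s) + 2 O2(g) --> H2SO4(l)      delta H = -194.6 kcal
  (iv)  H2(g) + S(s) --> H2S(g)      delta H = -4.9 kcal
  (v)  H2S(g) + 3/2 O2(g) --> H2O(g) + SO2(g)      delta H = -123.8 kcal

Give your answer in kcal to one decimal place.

(i) as written: -57.8 kcal
(ii) as written: -94.6 kcal
(iii) reversed: +194.6 kcal
(iv) as written: -4.9 kcal
(v): not needed.
Since enthalpy is a state function, delta H = (1)·(-57.8) + (1)·(-94.6) + (-1)·(-194.6) + (1)·(-4.9) = 37.3 kcal

delta H = 37.3 kcal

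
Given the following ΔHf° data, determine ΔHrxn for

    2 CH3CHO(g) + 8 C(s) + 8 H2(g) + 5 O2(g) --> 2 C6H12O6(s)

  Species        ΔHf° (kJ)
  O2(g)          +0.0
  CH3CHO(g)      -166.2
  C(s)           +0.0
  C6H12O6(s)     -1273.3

Products: 2·(-1273.3) = -2546.6
Reactants: 2·(-166.2) + 8·(+0.0) + 8·(+0.0) + 5·(+0.0) = -332.4
ΔHrxn = (-2546.6) − (-332.4) = -2214.2 kJ

ΔHrxn = -2214.2 kJ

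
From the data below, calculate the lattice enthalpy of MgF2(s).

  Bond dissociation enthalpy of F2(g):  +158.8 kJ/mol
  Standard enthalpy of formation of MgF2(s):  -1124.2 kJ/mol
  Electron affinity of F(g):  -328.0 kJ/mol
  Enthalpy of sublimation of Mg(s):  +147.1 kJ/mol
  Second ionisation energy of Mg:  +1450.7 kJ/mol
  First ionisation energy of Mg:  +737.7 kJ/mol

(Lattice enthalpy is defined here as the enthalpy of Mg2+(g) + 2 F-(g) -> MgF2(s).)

ΔHf° = 1·ΔHsub + 1·(ΣIE) + 1·D(F2) + 2·EA + U
-1124.2 = 1·(+147.1) + 1·(+2188.4) + 1·(+158.8) + 2·(-328.0) + U
U = -1124.2 − (+1838.3) = -2962.5 kJ/mol

U = -2962.5 kJ/mol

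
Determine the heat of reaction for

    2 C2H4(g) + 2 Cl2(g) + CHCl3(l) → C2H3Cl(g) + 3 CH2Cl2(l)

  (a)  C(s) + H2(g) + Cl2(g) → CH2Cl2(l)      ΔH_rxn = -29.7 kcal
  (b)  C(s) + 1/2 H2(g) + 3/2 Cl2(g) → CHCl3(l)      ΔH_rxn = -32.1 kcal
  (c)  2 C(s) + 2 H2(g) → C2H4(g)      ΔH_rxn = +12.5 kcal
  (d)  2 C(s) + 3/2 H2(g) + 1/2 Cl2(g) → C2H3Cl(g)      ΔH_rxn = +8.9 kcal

(a) × 3 (×3 to match 3 CH2Cl2(l) in the target): (3)·(-29.7) = -89.1 kcal
(b) reversed (reverse to put CHCl3(l) on the reactant side): +32.1 kcal
(c) reversed and × 2 (reverse to put C2H4(g) on the reactant side; scale by 2 for the 2 C2H4(g)): (-2)·(+12.5) = -25.0 kcal
(d) as written (C2H3Cl(g) already on the product side): +8.9 kcal
By Hess's law, ΔH_rxn = (3)·(-29.7) + (-1)·(-32.1) + (-2)·(+12.5) + (1)·(+8.9) = -73.1 kcal

ΔH_rxn = -73.1 kcal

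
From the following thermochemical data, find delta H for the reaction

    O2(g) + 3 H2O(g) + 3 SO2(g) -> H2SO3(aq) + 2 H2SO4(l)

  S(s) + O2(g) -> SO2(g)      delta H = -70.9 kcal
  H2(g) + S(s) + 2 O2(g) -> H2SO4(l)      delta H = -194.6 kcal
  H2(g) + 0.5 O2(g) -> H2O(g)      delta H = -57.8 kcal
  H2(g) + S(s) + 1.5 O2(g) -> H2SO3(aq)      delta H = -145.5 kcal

equation 1 reversed and × 3 (reverse to put SO2(g) on the reactant side; ×3 to match 3 SO2(g) in the target): (-3)·(-70.9) = +212.7 kcal
equation 2 × 2 (×2 to match 2 H2SO4(l) in the target): (2)·(-194.6) = -389.2 kcal
equation 3 reversed and × 3 (reverse to put H2O(g) on the reactant side; scale by 3 for the 3 H2O(g)): (-3)·(-57.8) = +173.4 kcal
equation 4 as written (H2SO3(aq) already on the product side): -145.5 kcal
delta H = (-3)·(-70.9) + (2)·(-194.6) + (-3)·(-57.8) + (1)·(-145.5) = -148.6 kcal

delta H = -148.6 kcal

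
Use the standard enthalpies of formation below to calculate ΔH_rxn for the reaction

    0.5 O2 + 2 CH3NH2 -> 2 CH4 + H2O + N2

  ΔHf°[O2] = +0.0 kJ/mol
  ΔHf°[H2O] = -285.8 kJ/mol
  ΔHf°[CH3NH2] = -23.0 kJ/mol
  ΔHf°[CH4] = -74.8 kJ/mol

ΔH_rxn = -389.4 kJ/mol

ΔH°rxn = Σ nΔHf°(products) − Σ nΔHf°(reactants).
Products: 2·(-74.8) + 1·(-285.8) + 1·(+0.0) = -435.4
Reactants: 1/2·(+0.0) + 2·(-23.0) = -46.0
ΔH_rxn = (-435.4) − (-46.0) = -389.4 kJ/mol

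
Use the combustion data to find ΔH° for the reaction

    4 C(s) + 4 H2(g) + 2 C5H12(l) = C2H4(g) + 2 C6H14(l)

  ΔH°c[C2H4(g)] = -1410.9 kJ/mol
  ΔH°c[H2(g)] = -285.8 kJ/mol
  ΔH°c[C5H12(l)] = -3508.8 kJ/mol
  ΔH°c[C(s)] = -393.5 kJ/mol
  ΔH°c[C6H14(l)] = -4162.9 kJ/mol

ΔH° = 1.9 kJ/mol

With combustion enthalpies, reactants minus products:
= [4·(-393.5) + 4·(-285.8) + 2·(-3508.8)] − [1·(-1410.9) + 2·(-4162.9)]
= 1.9 kJ/mol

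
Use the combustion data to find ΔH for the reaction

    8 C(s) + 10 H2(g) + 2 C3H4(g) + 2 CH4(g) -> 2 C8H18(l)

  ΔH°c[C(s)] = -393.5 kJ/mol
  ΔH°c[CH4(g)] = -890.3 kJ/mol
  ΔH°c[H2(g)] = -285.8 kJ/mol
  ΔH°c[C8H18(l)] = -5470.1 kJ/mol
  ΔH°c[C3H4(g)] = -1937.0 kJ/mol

ΔH = -720.4 kJ/mol

With combustion enthalpies, reactants minus products:
= [8·(-393.5) + 10·(-285.8) + 2·(-1937.0) + 2·(-890.3)] − [2·(-5470.1)]
= -720.4 kJ/mol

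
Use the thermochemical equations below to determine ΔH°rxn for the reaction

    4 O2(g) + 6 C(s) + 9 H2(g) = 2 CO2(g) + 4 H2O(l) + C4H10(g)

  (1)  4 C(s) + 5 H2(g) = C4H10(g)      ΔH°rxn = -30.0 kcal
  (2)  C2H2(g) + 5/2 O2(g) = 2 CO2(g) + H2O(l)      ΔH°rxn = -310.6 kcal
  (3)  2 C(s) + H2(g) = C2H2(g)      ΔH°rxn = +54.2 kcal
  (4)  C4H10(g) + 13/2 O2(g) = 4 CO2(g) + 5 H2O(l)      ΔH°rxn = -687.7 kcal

(1) × 2: (2)·(-30.0) = -60.0 kcal
(2) reversed: +310.6 kcal
(3) reversed: -54.2 kcal
(4) as written: -687.7 kcal
Combining the equations, ΔH°rxn = (-60.0) + (+310.6) + (-54.2) + (-687.7) = -491.3 kcal

ΔH°rxn = -491.3 kcal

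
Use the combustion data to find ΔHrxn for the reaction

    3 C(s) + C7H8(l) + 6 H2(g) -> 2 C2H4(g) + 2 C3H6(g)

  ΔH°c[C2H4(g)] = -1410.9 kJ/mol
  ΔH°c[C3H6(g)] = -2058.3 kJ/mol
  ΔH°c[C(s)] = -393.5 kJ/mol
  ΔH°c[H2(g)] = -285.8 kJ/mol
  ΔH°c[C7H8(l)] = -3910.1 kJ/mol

ΔHrxn = 133.0 kJ/mol

Using ΔH = Σ nΔHc°(reactants) − Σ nΔHc°(products):
= [3·(-393.5) + 1·(-3910.1) + 6·(-285.8)] − [2·(-1410.9) + 2·(-2058.3)]
= 133.0 kJ/mol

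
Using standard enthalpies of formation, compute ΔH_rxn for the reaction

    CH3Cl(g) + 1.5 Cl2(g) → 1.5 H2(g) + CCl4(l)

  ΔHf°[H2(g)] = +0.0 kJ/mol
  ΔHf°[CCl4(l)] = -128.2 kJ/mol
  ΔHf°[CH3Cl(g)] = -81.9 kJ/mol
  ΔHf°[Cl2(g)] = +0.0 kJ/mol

Products: 3/2·(+0.0) + 1·(-128.2) = -128.2
Reactants: 1·(-81.9) + 3/2·(+0.0) = -81.9
ΔH_rxn = (-128.2) − (-81.9) = -46.3 kJ/mol

ΔH_rxn = -46.3 kJ/mol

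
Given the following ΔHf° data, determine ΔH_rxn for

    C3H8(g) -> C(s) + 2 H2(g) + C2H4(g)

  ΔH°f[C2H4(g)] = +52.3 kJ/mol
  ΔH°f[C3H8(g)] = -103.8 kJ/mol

Products: 1·(+0.0) + 2·(+0.0) + 1·(+52.3) = +52.3
Reactants: 1·(-103.8) = -103.8
ΔH_rxn = (+52.3) − (-103.8) = 156.1 kJ/mol

ΔH_rxn = 156.1 kJ/mol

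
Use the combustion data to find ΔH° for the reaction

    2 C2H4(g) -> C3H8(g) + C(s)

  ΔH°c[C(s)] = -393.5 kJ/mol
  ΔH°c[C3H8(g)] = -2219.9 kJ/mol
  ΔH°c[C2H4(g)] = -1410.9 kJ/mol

Using ΔH = Σ nΔHc°(reactants) − Σ nΔHc°(products):
= [2·(-1410.9)] − [1·(-2219.9) + 1·(-393.5)]
= -208.4 kJ/mol

ΔH° = -208.4 kJ/mol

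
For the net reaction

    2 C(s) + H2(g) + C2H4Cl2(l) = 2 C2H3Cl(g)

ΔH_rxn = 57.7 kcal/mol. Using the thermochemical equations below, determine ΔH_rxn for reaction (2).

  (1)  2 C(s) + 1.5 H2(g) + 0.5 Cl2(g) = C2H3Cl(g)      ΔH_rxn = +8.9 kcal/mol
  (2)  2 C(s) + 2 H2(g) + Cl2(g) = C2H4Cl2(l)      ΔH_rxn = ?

(1) × 2: (2)·(+8.9) = +17.8 kcal/mol
(2) reversed: contributes −x
+57.7 = (+17.8) − x
x = (+57.7 − (+17.8)) / (-1) = -39.9 kcal/mol

ΔH_rxn = -39.9 kcal/mol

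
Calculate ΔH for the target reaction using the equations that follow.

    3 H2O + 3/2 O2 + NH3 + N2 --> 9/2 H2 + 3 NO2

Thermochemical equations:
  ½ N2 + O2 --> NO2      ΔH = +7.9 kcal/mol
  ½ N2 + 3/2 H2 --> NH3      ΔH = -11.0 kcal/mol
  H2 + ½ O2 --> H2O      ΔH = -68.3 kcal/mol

ΔH = 239.6 kcal/mol

equation 1 × 3: (3)·(+7.9) = +23.7 kcal/mol
equation 2 reversed: +11.0 kcal/mol
equation 3 reversed and × 3: (-3)·(-68.3) = +204.9 kcal/mol
Since enthalpy is a state function, ΔH = (3)·(+7.9) + (-1)·(-11.0) + (-3)·(-68.3) = 239.6 kcal/mol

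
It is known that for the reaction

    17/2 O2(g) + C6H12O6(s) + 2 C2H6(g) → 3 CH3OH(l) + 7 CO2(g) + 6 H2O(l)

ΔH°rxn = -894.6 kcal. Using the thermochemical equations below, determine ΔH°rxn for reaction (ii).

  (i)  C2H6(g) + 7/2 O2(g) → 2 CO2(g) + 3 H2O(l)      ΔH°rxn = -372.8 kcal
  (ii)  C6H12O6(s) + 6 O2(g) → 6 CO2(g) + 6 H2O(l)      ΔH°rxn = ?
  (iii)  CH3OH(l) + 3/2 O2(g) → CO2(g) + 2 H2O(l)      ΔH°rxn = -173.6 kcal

(i) × 2 (scale by 2 for the 2 C2H6(g)): (2)·(-372.8) = -745.6 kcal
(ii) as written (C6H12O6(s) already on the reactant side): contributes x
(iii) reversed and × 3 (reverse to put CH3OH(l) on the product side; ×3 to match 3 CH3OH(l) in the target): (-3)·(-173.6) = +520.8 kcal
-894.6 = (-745.6) + (+520.8) + x
x = (-894.6 − (-224.8)) / (1) = -669.8 kcal

ΔH°rxn = -669.8 kcal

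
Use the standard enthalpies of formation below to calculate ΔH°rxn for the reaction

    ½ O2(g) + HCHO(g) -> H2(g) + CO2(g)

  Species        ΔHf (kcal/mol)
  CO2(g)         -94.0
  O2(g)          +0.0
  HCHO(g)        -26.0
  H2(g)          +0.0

ΔH°rxn = Σ nΔHf°(products) − Σ nΔHf°(reactants).
Products: 1·(+0.0) + 1·(-94.0) = -94.0
Reactants: 1/2·(+0.0) + 1·(-26.0) = -26.0
ΔH°rxn = (-94.0) − (-26.0) = -68.0 kcal/mol

ΔH°rxn = -68.0 kcal/mol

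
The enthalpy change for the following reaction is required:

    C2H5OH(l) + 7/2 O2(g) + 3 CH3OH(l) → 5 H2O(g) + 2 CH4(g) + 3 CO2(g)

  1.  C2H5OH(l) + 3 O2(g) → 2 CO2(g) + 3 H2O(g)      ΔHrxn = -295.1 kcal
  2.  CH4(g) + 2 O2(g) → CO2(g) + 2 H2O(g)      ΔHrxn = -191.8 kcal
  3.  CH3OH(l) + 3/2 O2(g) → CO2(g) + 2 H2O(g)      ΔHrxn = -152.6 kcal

eq. 1 as written (C2H5OH(l) already on the reactant side): -295.1 kcal
eq. 2 reversed and × 2 (CH4(g) must end up as a product; ×2 to match 2 CH4(g) in the target): (-2)·(-191.8) = +383.6 kcal
eq. 3 × 3 (scale by 3 for the 3 CH3OH(l)): (3)·(-152.6) = -457.8 kcal
Combining the equations, ΔHrxn = (-295.1) + (+383.6) + (-457.8) = -369.3 kcal

ΔHrxn = -369.3 kcal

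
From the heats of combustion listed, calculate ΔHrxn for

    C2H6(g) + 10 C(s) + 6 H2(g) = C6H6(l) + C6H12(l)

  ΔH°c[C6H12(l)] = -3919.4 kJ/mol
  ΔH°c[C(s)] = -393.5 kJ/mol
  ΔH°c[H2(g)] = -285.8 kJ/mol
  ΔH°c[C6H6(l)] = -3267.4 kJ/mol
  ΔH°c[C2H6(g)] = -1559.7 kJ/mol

ΔHrxn = -22.7 kJ/mol

Using ΔH = Σ nΔHc°(reactants) − Σ nΔHc°(products):
= [1·(-1559.7) + 10·(-393.5) + 6·(-285.8)] − [1·(-3267.4) + 1·(-3919.4)]
= -22.7 kJ/mol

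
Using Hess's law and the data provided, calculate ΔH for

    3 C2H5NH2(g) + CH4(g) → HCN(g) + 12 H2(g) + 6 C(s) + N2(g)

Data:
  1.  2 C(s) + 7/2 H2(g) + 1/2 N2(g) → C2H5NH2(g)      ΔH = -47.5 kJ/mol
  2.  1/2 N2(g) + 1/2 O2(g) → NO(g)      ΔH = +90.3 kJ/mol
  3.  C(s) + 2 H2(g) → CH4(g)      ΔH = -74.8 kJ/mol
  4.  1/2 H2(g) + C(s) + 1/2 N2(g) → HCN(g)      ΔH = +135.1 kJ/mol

eq. 1 reversed and × 3: (-3)·(-47.5) = +142.5 kJ/mol
eq. 2: not needed.
eq. 3 reversed: +74.8 kJ/mol
eq. 4 as written: +135.1 kJ/mol
Combining the equations, ΔH = (-3)·(-47.5) + (-1)·(-74.8) + (1)·(+135.1) = 352.4 kJ/mol

ΔH = 352.4 kJ/mol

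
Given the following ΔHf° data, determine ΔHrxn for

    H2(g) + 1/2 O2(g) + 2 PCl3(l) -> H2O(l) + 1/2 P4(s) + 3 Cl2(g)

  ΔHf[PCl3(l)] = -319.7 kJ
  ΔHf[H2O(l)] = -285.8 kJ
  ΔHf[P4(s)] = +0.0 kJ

ΔHrxn = 353.6 kJ

Products: 1·(-285.8) + 1/2·(+0.0) + 3·(+0.0) = -285.8
Reactants: 1·(+0.0) + 1/2·(+0.0) + 2·(-319.7) = -639.4
ΔHrxn = (-285.8) − (-639.4) = 353.6 kJ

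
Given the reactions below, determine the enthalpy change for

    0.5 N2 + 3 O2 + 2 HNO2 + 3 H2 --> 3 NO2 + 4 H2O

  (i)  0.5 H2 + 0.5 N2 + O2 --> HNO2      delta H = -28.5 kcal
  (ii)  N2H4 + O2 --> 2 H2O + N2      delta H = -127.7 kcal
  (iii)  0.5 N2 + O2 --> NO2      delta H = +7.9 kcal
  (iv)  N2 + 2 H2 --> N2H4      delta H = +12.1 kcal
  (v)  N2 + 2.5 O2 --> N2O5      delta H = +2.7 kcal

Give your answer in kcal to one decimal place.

(i) reversed and × 2 (reverse to put HNO2 on the reactant side; scale by 2 for the 2 HNO2): (-2)·(-28.5) = +57.0 kcal
(ii) × 2 (×2 to match 4 H2O in the target): (2)·(-127.7) = -255.4 kcal
(iii) × 3 (×3 to match 3 NO2 in the target): (3)·(+7.9) = +23.7 kcal
(iv) × 2: (2)·(+12.1) = +24.2 kcal
(v): not needed (N2O5 appears nowhere else).
Summing the manipulated equations, delta H = (-2)·(-28.5) + (2)·(-127.7) + (3)·(+7.9) + (2)·(+12.1) = -150.5 kcal

delta H = -150.5 kcal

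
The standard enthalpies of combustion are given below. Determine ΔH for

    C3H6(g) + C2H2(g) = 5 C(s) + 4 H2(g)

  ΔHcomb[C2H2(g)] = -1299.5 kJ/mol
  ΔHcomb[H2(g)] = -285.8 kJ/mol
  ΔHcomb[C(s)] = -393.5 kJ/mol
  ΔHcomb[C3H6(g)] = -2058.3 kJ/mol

Using ΔH = Σ nΔHc°(reactants) − Σ nΔHc°(products):
= [1·(-2058.3) + 1·(-1299.5)] − [5·(-393.5) + 4·(-285.8)]
= -247.1 kJ/mol

ΔH = -247.1 kJ/mol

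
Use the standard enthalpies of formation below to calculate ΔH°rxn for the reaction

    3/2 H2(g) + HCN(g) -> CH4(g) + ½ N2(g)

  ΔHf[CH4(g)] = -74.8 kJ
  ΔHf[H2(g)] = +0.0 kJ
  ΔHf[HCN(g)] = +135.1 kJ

ΔH°rxn = Σ nΔHf°(products) − Σ nΔHf°(reactants).
Products: 1·(-74.8) + 1/2·(+0.0) = -74.8
Reactants: 3/2·(+0.0) + 1·(+135.1) = +135.1
ΔH°rxn = (-74.8) − (+135.1) = -209.9 kJ

ΔH°rxn = -209.9 kJ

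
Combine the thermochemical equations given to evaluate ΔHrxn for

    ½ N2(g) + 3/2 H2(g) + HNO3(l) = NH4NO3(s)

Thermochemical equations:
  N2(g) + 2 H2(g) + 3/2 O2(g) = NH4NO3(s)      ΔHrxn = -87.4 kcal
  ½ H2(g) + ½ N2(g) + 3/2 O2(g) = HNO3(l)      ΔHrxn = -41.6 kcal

equation 1 as written (NH4NO3(s) already on the product side): -87.4 kcal
equation 2 reversed (reverse to put HNO3(l) on the reactant side): +41.6 kcal
By Hess's law, ΔHrxn = (1)·(-87.4) + (-1)·(-41.6) = -45.8 kcal

ΔHrxn = -45.8 kcal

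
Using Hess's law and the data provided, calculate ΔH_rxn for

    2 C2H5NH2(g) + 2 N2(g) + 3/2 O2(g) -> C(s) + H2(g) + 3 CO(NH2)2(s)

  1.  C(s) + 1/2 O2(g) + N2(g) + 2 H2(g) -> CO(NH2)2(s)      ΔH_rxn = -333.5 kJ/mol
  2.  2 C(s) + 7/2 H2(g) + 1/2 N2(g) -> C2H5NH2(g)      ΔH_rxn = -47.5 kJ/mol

eq. 1 × 3: (3)·(-333.5) = -1000.5 kJ/mol
eq. 2 reversed and × 2: (-2)·(-47.5) = +95.0 kJ/mol
Summing the manipulated equations, ΔH_rxn = (-1000.5) + (+95.0) = -905.5 kJ/mol

ΔH_rxn = -905.5 kJ/mol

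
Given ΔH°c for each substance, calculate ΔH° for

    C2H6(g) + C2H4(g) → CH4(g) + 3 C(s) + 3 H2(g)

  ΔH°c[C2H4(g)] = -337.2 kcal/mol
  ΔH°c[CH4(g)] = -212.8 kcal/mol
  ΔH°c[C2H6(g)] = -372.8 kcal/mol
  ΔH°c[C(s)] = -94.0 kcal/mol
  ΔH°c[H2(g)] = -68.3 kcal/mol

ΔH° = -10.3 kcal/mol

Using ΔH = Σ nΔHc°(reactants) − Σ nΔHc°(products):
= [1·(-372.8) + 1·(-337.2)] − [1·(-212.8) + 3·(-94.0) + 3·(-68.3)]
= -10.3 kcal/mol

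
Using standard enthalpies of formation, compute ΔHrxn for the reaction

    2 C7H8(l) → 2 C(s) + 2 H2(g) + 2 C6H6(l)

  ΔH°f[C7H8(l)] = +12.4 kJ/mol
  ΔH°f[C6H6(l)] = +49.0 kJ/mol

ΔHrxn = 73.2 kJ/mol

ΔH°rxn = Σ nΔHf°(products) − Σ nΔHf°(reactants).
Products: 2·(+0.0) + 2·(+0.0) + 2·(+49.0) = +98.0
Reactants: 2·(+12.4) = +24.8
ΔHrxn = (+98.0) − (+24.8) = 73.2 kJ/mol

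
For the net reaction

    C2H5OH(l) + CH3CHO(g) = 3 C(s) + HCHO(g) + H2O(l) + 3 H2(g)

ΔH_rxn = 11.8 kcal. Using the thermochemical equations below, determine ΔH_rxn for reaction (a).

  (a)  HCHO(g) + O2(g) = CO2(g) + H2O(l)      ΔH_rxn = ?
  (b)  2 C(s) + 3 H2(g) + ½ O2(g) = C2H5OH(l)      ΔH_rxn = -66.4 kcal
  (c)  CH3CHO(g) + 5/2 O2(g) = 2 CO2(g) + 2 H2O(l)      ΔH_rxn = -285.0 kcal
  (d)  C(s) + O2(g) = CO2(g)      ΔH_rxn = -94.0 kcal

(a) reversed: contributes −x
(b) reversed: +66.4 kcal
(c) as written: -285.0 kcal
(d) reversed: +94.0 kcal
+11.8 = (+66.4) + (-285.0) + (+94.0) − x
x = (+11.8 − (-124.6)) / (-1) = -136.4 kcal

ΔH_rxn = -136.4 kcal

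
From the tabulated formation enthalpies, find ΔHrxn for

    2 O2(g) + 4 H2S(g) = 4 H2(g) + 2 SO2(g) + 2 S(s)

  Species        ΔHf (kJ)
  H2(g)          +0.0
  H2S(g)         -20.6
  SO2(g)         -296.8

ΔH°rxn = Σ nΔHf°(products) − Σ nΔHf°(reactants).
Products: 4·(+0.0) + 2·(-296.8) + 2·(+0.0) = -593.6
Reactants: 2·(+0.0) + 4·(-20.6) = -82.4
ΔHrxn = (-593.6) − (-82.4) = -511.2 kJ

ΔHrxn = -511.2 kJ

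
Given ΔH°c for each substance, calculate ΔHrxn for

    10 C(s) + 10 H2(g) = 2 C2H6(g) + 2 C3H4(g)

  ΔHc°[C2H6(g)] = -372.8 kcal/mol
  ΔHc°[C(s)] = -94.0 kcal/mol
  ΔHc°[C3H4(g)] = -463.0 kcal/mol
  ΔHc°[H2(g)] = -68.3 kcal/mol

ΔHrxn = 48.6 kcal/mol

With combustion enthalpies, reactants minus products:
= [10·(-94.0) + 10·(-68.3)] − [2·(-372.8) + 2·(-463.0)]
= 48.6 kcal/mol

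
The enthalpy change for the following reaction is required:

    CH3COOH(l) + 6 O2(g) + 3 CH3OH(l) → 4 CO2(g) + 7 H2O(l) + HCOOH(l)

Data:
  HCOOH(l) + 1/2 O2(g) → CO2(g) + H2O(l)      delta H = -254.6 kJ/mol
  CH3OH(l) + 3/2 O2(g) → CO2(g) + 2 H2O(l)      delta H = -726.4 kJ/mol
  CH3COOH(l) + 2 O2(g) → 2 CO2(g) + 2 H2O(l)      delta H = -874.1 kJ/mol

equation 1 reversed (HCOOH(l) must end up as a product): +254.6 kJ/mol
equation 2 × 3 (×3 to match 3 CH3OH(l) in the target): (3)·(-726.4) = -2179.2 kJ/mol
equation 3 as written (CH3COOH(l) already on the reactant side): -874.1 kJ/mol
Since enthalpy is a state function, delta H = (+254.6) + (-2179.2) + (-874.1) = -2798.7 kJ/mol

delta H = -2798.7 kJ/mol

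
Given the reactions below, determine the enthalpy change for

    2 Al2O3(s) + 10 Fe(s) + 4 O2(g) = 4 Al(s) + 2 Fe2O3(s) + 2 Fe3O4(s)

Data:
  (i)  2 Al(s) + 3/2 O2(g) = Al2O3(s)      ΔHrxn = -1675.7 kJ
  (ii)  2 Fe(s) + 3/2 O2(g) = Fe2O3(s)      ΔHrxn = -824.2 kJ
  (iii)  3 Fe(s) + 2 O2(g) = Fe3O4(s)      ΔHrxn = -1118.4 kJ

(i) reversed and × 2 (Al2O3(s) must end up as a reactant; ×2 to match 2 Al2O3(s) in the target): (-2)·(-1675.7) = +3351.4 kJ
(ii) × 2 (scale by 2 for the 2 Fe2O3(s)): (2)·(-824.2) = -1648.4 kJ
(iii) × 2 (×2 to match 2 Fe3O4(s) in the target): (2)·(-1118.4) = -2236.8 kJ
By Hess's law, ΔHrxn = (-2)·(-1675.7) + (2)·(-824.2) + (2)·(-1118.4) = -533.8 kJ

ΔHrxn = -533.8 kJ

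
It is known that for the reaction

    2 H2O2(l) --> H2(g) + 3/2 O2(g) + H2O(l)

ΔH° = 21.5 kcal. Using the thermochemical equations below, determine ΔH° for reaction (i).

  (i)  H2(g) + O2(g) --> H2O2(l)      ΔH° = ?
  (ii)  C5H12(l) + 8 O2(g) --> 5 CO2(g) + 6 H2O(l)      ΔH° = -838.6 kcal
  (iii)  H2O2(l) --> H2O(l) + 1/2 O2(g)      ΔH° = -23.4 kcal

(i) reversed: contributes −x
(ii): not needed.
(iii) as written: -23.4 kcal
+21.5 = (-23.4) − x
x = (+21.5 − (-23.4)) / (-1) = -44.9 kcal

ΔH° = -44.9 kcal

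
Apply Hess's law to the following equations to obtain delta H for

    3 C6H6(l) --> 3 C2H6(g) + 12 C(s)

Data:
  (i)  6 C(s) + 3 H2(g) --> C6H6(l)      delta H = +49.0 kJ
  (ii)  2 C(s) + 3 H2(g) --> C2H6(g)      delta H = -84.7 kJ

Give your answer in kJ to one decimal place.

(i) reversed and × 3: (-3)·(+49.0) = -147.0 kJ
(ii) × 3: (3)·(-84.7) = -254.1 kJ
Combining the equations, delta H = (-147.0) + (-254.1) = -401.1 kJ

delta H = -401.1 kJ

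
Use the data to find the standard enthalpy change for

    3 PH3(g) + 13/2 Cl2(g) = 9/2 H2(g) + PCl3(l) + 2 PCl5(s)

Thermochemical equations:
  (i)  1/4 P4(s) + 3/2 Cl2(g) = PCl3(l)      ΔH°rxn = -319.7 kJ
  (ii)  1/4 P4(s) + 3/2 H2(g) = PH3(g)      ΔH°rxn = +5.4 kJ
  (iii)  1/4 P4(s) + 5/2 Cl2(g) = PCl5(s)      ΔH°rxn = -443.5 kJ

ΔH°rxn = -1222.9 kJ

(i) as written (PCl3(l) already on the product side): -319.7 kJ
(ii) reversed and × 3 (PH3(g) must end up as a reactant; ×3 to match 3 PH3(g) in the target): (-3)·(+5.4) = -16.2 kJ
(iii) × 2 (scale by 2 for the 2 PCl5(s)): (2)·(-443.5) = -887.0 kJ
Combining the equations, ΔH°rxn = (-319.7) + (-16.2) + (-887.0) = -1222.9 kJ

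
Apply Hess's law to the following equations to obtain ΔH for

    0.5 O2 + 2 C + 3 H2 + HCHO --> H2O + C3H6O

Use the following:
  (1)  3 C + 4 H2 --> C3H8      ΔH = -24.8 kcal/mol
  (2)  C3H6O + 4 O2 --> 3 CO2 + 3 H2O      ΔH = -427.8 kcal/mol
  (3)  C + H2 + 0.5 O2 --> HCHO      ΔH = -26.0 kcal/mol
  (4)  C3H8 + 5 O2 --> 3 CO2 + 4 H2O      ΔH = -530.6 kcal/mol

(1) as written: -24.8 kcal/mol
(2) reversed: +427.8 kcal/mol
(3) reversed: +26.0 kcal/mol
(4) as written: -530.6 kcal/mol
ΔH = (-24.8) + (+427.8) + (+26.0) + (-530.6) = -101.6 kcal/mol

ΔH = -101.6 kcal/mol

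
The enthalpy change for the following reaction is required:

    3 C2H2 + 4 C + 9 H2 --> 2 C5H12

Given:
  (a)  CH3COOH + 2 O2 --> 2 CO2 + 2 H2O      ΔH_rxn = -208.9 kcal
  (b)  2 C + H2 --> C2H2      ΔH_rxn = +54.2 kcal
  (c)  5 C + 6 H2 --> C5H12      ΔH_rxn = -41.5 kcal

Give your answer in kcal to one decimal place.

(a): not needed.
(b) reversed and × 3: (-3)·(+54.2) = -162.6 kcal
(c) × 2: (2)·(-41.5) = -83.0 kcal
ΔH_rxn = (-162.6) + (-83.0) = -245.6 kcal

ΔH_rxn = -245.6 kcal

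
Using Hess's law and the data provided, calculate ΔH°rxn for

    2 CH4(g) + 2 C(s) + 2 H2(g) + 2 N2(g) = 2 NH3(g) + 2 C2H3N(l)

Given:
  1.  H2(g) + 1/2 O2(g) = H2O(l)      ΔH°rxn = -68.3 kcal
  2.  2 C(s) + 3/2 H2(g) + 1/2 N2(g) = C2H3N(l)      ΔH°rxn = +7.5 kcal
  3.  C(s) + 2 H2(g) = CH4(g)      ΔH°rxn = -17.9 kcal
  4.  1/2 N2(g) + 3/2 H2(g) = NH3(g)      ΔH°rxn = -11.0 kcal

ΔH°rxn = 28.8 kcal

eq. 1: not needed.
eq. 2 × 2: (2)·(+7.5) = +15.0 kcal
eq. 3 reversed and × 2: (-2)·(-17.9) = +35.8 kcal
eq. 4 × 2: (2)·(-11.0) = -22.0 kcal
Combining the equations, ΔH°rxn = (+15.0) + (+35.8) + (-22.0) = 28.8 kcal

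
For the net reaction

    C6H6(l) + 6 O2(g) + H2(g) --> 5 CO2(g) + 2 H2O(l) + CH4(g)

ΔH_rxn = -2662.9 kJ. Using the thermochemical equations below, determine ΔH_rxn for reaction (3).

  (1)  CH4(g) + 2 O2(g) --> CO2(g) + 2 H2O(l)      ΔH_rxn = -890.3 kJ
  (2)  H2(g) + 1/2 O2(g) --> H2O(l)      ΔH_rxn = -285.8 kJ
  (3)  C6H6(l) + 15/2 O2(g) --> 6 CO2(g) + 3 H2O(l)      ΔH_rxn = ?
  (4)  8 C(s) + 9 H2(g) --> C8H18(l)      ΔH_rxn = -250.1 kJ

ΔH_rxn = -3267.4 kJ

(1) reversed: +890.3 kJ
(2) as written: -285.8 kJ
(3) as written: contributes x
(4): not needed.
-2662.9 = (+890.3) + (-285.8) + x
x = (-2662.9 − (+604.5)) / (1) = -3267.4 kJ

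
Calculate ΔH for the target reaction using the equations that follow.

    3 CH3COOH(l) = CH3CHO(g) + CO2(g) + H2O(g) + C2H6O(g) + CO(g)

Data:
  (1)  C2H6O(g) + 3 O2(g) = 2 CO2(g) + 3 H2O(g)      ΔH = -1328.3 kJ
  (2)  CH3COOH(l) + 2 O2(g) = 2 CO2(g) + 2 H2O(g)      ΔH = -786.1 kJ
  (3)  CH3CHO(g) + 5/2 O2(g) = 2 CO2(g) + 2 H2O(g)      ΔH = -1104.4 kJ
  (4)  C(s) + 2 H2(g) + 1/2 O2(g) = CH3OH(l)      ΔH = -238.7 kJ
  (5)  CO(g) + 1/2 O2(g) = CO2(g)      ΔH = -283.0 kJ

(1) reversed (C2H6O(g) must end up as a product): +1328.3 kJ
(2) × 3 (×3 to match 3 CH3COOH(l) in the target): (3)·(-786.1) = -2358.3 kJ
(3) reversed (CH3CHO(g) must end up as a product): +1104.4 kJ
(4): not needed (H2(g) appears nowhere else).
(5) reversed (CO(g) must end up as a product): +283.0 kJ
ΔH = (+1328.3) + (-2358.3) + (+1104.4) + (+283.0) = 357.4 kJ

ΔH = 357.4 kJ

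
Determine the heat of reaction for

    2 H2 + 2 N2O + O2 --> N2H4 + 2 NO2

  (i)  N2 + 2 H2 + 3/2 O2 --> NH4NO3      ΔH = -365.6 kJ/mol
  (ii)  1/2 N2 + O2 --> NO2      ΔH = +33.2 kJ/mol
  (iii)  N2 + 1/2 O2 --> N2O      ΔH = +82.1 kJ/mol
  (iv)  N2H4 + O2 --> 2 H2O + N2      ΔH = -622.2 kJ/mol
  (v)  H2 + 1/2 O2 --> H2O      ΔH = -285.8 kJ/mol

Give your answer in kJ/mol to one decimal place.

(i): not needed.
(ii) × 2: (2)·(+33.2) = +66.4 kJ/mol
(iii) reversed and × 2: (-2)·(+82.1) = -164.2 kJ/mol
(iv) reversed: +622.2 kJ/mol
(v) × 2: (2)·(-285.8) = -571.6 kJ/mol
Summing the manipulated equations, ΔH = (2)·(+33.2) + (-2)·(+82.1) + (-1)·(-622.2) + (2)·(-285.8) = -47.2 kJ/mol

ΔH = -47.2 kJ/mol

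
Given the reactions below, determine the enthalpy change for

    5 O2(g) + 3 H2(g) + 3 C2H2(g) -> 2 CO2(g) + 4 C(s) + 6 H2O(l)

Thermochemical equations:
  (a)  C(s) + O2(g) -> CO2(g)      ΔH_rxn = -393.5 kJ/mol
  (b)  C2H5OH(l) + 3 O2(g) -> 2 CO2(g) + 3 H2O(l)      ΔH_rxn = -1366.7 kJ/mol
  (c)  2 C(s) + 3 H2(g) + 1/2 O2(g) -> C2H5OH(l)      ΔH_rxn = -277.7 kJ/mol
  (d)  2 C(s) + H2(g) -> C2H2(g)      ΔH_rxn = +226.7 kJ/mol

(a) reversed and × 2: (-2)·(-393.5) = +787.0 kJ/mol
(b) × 2: (2)·(-1366.7) = -2733.4 kJ/mol
(c) × 2: (2)·(-277.7) = -555.4 kJ/mol
(d) reversed and × 3: (-3)·(+226.7) = -680.1 kJ/mol
Since enthalpy is a state function, ΔH_rxn = (-2)·(-393.5) + (2)·(-1366.7) + (2)·(-277.7) + (-3)·(+226.7) = -3181.9 kJ/mol

ΔH_rxn = -3181.9 kJ/mol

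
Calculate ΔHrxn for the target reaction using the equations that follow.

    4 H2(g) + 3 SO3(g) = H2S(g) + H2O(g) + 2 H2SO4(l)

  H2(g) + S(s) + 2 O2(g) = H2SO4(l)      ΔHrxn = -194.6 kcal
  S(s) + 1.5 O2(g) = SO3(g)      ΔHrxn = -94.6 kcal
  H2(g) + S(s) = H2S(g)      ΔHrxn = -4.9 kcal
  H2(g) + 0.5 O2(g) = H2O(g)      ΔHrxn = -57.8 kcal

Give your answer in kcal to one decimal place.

ΔHrxn = -168.1 kcal

equation 1 × 2 (scale by 2 for the 2 H2SO4(l)): (2)·(-194.6) = -389.2 kcal
equation 2 reversed and × 3 (SO3(g) must end up as a reactant; scale by 3 for the 3 SO3(g)): (-3)·(-94.6) = +283.8 kcal
equation 3 as written (H2S(g) already on the product side): -4.9 kcal
equation 4 as written (H2O(g) already on the product side): -57.8 kcal
Combining the equations, ΔHrxn = (-389.2) + (+283.8) + (-4.9) + (-57.8) = -168.1 kcal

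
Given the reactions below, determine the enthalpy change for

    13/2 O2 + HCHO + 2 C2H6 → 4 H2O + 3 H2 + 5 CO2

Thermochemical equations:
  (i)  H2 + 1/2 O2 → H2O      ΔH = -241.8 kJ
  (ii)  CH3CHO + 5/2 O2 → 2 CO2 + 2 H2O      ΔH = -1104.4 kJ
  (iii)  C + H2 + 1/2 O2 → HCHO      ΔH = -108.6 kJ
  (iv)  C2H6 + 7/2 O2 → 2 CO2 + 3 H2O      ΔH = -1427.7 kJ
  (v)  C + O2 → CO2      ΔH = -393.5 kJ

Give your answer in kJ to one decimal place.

ΔH = -2656.7 kJ

(i) reversed and × 2: (-2)·(-241.8) = +483.6 kJ
(ii): not needed.
(iii) reversed: +108.6 kJ
(iv) × 2: (2)·(-1427.7) = -2855.4 kJ
(v) as written: -393.5 kJ
By Hess's law, ΔH = (-2)·(-241.8) + (-1)·(-108.6) + (2)·(-1427.7) + (1)·(-393.5) = -2656.7 kJ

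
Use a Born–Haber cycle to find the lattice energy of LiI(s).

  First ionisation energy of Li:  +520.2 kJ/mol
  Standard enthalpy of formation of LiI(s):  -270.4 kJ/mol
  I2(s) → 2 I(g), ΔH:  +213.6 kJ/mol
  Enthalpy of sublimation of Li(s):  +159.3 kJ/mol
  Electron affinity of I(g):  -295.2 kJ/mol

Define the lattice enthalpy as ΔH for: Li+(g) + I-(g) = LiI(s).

U = -761.5 kJ/mol

ΔHf° = 1·ΔHsub + 1·(ΣIE) + 1/2·D(I2) + 1·EA + U
-270.4 = 1·(+159.3) + 1·(+520.2) + 1/2·(+213.6) + 1·(-295.2) + U
U = -270.4 − (+491.1) = -761.5 kJ/mol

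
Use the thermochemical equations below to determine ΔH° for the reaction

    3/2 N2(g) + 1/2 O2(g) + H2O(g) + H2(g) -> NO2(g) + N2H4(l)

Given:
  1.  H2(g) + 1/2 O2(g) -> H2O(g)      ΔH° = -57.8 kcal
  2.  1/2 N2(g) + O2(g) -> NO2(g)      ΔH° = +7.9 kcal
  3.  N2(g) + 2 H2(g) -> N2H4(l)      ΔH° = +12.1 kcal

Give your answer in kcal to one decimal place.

eq. 1 reversed (H2O(g) must end up as a reactant): +57.8 kcal
eq. 2 as written (NO2(g) already on the product side): +7.9 kcal
eq. 3 as written (N2H4(l) already on the product side): +12.1 kcal
ΔH° = (-1)·(-57.8) + (1)·(+7.9) + (1)·(+12.1) = 77.8 kcal

ΔH° = 77.8 kcal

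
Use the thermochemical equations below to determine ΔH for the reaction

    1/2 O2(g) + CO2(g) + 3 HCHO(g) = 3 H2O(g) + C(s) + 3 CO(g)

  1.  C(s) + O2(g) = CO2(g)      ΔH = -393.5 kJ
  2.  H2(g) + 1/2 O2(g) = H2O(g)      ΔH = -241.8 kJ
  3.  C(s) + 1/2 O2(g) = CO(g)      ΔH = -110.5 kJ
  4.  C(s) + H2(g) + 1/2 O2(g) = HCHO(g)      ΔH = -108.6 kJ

eq. 1 reversed: +393.5 kJ
eq. 2 × 3: (3)·(-241.8) = -725.4 kJ
eq. 3 × 3: (3)·(-110.5) = -331.5 kJ
eq. 4 reversed and × 3: (-3)·(-108.6) = +325.8 kJ
ΔH = (-1)·(-393.5) + (3)·(-241.8) + (3)·(-110.5) + (-3)·(-108.6) = -337.6 kJ

ΔH = -337.6 kJ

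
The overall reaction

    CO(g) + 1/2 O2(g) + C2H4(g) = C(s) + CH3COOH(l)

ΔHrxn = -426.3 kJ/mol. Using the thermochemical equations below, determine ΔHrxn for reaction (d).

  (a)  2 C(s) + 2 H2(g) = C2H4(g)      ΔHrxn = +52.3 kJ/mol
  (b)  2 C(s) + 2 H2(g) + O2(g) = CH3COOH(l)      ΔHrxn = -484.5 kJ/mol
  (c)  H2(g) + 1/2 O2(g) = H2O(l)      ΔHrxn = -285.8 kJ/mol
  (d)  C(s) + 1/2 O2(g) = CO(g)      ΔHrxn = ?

ΔHrxn = -110.5 kJ/mol

(a) reversed: -52.3 kJ/mol
(b) as written: -484.5 kJ/mol
(c): not needed.
(d) reversed: contributes −x
-426.3 = (-52.3) + (-484.5) − x
x = (-426.3 − (-536.8)) / (-1) = -110.5 kJ/mol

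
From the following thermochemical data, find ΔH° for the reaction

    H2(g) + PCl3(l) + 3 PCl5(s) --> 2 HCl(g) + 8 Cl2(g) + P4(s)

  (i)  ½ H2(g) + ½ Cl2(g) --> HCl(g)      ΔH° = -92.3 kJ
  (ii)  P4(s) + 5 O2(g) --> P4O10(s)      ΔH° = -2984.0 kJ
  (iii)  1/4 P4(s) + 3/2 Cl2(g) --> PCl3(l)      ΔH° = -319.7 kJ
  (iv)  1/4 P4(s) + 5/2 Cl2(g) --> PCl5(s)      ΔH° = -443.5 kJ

ΔH° = 1465.6 kJ

(i) × 2: (2)·(-92.3) = -184.6 kJ
(ii): not needed.
(iii) reversed: +319.7 kJ
(iv) reversed and × 3: (-3)·(-443.5) = +1330.5 kJ
Since enthalpy is a state function, ΔH° = (-184.6) + (+319.7) + (+1330.5) = 1465.6 kJ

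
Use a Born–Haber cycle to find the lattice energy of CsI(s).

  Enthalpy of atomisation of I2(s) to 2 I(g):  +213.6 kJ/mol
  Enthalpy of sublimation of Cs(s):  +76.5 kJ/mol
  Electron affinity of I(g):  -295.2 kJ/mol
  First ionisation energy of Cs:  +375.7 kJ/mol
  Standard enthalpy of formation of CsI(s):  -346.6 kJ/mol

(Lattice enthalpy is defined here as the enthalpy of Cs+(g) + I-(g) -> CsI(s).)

U = -610.4 kJ/mol

ΔHf° = 1·ΔHsub + 1·(ΣIE) + 1/2·D(I2) + 1·EA + U
-346.6 = 1·(+76.5) + 1·(+375.7) + 1/2·(+213.6) + 1·(-295.2) + U
U = -346.6 − (+263.8) = -610.4 kJ/mol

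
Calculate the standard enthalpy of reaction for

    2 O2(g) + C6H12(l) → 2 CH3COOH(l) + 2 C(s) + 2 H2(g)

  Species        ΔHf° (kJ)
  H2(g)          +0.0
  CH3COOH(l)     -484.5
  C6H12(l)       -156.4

ΔH_rxn = -812.6 kJ

Products: 2·(-484.5) + 2·(+0.0) + 2·(+0.0) = -969.0
Reactants: 2·(+0.0) + 1·(-156.4) = -156.4
ΔH_rxn = (-969.0) − (-156.4) = -812.6 kJ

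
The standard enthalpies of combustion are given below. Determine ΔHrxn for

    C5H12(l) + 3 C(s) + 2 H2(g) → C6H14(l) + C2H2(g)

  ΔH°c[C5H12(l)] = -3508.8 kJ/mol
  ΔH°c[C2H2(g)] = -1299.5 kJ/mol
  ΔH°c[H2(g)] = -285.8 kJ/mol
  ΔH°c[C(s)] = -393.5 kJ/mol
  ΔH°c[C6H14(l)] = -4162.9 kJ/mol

With combustion enthalpies, reactants minus products:
= [1·(-3508.8) + 3·(-393.5) + 2·(-285.8)] − [1·(-4162.9) + 1·(-1299.5)]
= 201.5 kJ/mol

ΔHrxn = 201.5 kJ/mol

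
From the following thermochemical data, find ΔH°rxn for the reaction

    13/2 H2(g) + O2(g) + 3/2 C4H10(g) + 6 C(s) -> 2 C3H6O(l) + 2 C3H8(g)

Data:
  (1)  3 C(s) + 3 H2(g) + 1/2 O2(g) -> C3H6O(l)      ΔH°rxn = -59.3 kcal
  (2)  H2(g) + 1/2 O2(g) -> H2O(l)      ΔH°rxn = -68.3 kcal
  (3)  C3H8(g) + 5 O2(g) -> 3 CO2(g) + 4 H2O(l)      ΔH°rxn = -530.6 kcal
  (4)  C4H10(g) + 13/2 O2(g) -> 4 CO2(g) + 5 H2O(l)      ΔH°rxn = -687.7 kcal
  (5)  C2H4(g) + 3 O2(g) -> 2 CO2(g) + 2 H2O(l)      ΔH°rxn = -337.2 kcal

(1) × 2: (2)·(-59.3) = -118.6 kcal
(2) × 1/2: (1/2)·(-68.3) = -34.15 kcal
(3) reversed and × 2: (-2)·(-530.6) = +1061.2 kcal
(4) × 3/2: (3/2)·(-687.7) = -1031.55 kcal
(5): not needed.
By Hess's law, ΔH°rxn = (2)·(-59.3) + (1/2)·(-68.3) + (-2)·(-530.6) + (3/2)·(-687.7) = -123.1 kcal

ΔH°rxn = -123.1 kcal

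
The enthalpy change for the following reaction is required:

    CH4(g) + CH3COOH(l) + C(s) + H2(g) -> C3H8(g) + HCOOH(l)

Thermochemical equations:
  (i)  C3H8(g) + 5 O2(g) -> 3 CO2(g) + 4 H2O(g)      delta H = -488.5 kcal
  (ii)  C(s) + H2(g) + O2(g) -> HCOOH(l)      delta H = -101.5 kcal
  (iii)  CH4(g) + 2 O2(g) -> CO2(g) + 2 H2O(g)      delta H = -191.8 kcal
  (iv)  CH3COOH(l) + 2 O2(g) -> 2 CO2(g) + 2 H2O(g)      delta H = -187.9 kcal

(i) reversed: +488.5 kcal
(ii) as written: -101.5 kcal
(iii) as written: -191.8 kcal
(iv) as written: -187.9 kcal
By Hess's law, delta H = (-1)·(-488.5) + (1)·(-101.5) + (1)·(-191.8) + (1)·(-187.9) = 7.3 kcal

delta H = 7.3 kcal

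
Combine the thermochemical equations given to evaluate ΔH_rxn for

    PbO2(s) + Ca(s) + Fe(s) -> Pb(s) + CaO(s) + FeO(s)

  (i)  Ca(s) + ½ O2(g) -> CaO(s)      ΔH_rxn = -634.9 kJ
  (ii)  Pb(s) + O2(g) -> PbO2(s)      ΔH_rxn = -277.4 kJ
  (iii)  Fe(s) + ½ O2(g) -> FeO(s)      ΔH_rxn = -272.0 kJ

(i) as written (CaO(s) already on the product side): -634.9 kJ
(ii) reversed (reverse to put PbO2(s) on the reactant side): +277.4 kJ
(iii) as written (FeO(s) already on the product side): -272.0 kJ
Combining the equations, ΔH_rxn = (-634.9) + (+277.4) + (-272.0) = -629.5 kJ

ΔH_rxn = -629.5 kJ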